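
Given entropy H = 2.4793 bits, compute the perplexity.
5.5763

Perplexity is 2^H (or exp(H) for natural log).

H = 2.4793 bits
Perplexity = 2^2.4793 = 5.5763

Interpretation: The model's uncertainty is equivalent to choosing uniformly among 5.6 options.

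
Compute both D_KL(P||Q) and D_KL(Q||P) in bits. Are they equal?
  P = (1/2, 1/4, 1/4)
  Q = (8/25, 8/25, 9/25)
D_KL(P||Q) = 0.1014, D_KL(Q||P) = 0.0973

KL divergence is not symmetric: D_KL(P||Q) ≠ D_KL(Q||P) in general.

D_KL(P||Q) = 0.1014 bits
D_KL(Q||P) = 0.0973 bits

No, they are not equal!

This asymmetry is why KL divergence is not a true distance metric.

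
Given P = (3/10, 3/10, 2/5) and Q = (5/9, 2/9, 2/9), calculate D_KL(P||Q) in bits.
0.2024 bits

KL divergence: D_KL(P||Q) = Σ p(x) log(p(x)/q(x))

Computing term by term:
  x=0: 3/10 × log_2[(3/10)/(5/9)] = 3/10 × -0.8890 = -0.2667
  x=1: 3/10 × log_2[(3/10)/(2/9)] = 3/10 × 0.4330 = 0.1299
  x=2: 2/5 × log_2[(2/5)/(2/9)] = 2/5 × 0.8480 = 0.3392

D_KL(P||Q) = 0.2024 bits

Note: KL divergence is always non-negative and equals 0 iff P = Q.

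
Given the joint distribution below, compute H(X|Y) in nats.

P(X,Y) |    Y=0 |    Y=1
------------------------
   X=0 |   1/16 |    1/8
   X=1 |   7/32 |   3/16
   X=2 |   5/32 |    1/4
1.0309 nats

Using the chain rule: H(X|Y) = H(X,Y) - H(Y)

First, compute H(X,Y) = 1.7162 nats

Marginal P(Y) = (7/16, 9/16)
H(Y) = 0.6853 nats

H(X|Y) = H(X,Y) - H(Y) = 1.7162 - 0.6853 = 1.0309 nats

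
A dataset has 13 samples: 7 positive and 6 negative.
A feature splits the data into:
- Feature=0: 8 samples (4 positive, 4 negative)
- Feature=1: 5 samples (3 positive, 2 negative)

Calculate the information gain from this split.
0.0069 bits

Information Gain = H(Y) - H(Y|Feature)

Before split:
P(positive) = 7/13 = 0.5385
H(Y) = 0.9957 bits

After split:
Feature=0: H = 1.0000 bits (weight = 8/13)
Feature=1: H = 0.9710 bits (weight = 5/13)
H(Y|Feature) = (8/13)×1.0000 + (5/13)×0.9710 = 0.9888 bits

Information Gain = 0.9957 - 0.9888 = 0.0069 bits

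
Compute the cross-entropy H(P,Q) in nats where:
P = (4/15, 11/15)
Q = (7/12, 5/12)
0.7857 nats

Cross-entropy: H(P,Q) = -Σ p(x) log q(x)

Alternatively: H(P,Q) = H(P) + D_KL(P||Q)
H(P) = 0.5799 nats
D_KL(P||Q) = 0.2058 nats

H(P,Q) = 0.5799 + 0.2058 = 0.7857 nats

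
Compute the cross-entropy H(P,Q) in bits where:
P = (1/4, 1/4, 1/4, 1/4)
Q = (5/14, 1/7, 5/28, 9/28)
2.1039 bits

Cross-entropy: H(P,Q) = -Σ p(x) log q(x)

Alternatively: H(P,Q) = H(P) + D_KL(P||Q)
H(P) = 2.0000 bits
D_KL(P||Q) = 0.1039 bits

H(P,Q) = 2.0000 + 0.1039 = 2.1039 bits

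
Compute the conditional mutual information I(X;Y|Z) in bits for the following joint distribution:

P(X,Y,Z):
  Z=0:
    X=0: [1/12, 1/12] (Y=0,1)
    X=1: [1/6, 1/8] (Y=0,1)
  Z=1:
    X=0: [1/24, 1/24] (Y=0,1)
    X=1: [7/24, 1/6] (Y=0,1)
0.0055 bits

Conditional mutual information: I(X;Y|Z) = H(X|Z) + H(Y|Z) - H(X,Y|Z)

H(Z) = 0.9950
H(X,Z) = 1.7639 → H(X|Z) = 0.7689
H(Y,Z) = 1.9713 → H(Y|Z) = 0.9763
H(X,Y,Z) = 2.7347 → H(X,Y|Z) = 1.7397

I(X;Y|Z) = 0.7689 + 0.9763 - 1.7397 = 0.0055 bits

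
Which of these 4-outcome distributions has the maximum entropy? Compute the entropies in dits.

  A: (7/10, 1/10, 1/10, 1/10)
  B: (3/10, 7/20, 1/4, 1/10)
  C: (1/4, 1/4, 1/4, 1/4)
C

For a discrete distribution over n outcomes, entropy is maximized by the uniform distribution.

Computing entropies:
H(A) = 0.4084 dits
H(B) = 0.5670 dits
H(C) = 0.6021 dits

The uniform distribution (where all probabilities equal 1/4) achieves the maximum entropy of log_10(4) = 0.6021 dits.

Distribution C has the highest entropy.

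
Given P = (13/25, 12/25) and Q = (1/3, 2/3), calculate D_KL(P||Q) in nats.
0.0736 nats

KL divergence: D_KL(P||Q) = Σ p(x) log(p(x)/q(x))

Computing term by term:
  x=0: 13/25 × log_e[(13/25)/(1/3)] = 13/25 × 0.4447 = 0.2312
  x=1: 12/25 × log_e[(12/25)/(2/3)] = 12/25 × -0.3285 = -0.1577

D_KL(P||Q) = 0.0736 nats

Note: KL divergence is always non-negative and equals 0 iff P = Q.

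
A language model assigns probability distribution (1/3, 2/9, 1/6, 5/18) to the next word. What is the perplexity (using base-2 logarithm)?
3.8763

Perplexity is 2^H (or exp(H) for natural log).

First, H = -Σ p log p = 1.9547 bits
Perplexity = 2^1.9547 = 3.8763

Interpretation: The model's uncertainty is equivalent to choosing uniformly among 3.9 options.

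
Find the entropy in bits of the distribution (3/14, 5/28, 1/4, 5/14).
1.9506 bits

Shannon entropy is H(X) = -Σ p(x) log p(x).

For P = (3/14, 5/28, 1/4, 5/14):
H = -3/14 × log_2(3/14) -5/28 × log_2(5/28) -1/4 × log_2(1/4) -5/14 × log_2(5/14)
H = 1.9506 bits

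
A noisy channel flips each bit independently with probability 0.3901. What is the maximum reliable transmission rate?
0.0351 bits

For a binary symmetric channel (BSC) with error probability p:
Capacity C = 1 - H(p) bits per symbol

where H(p) = -p log₂(p) - (1-p) log₂(1-p) is the binary entropy function.

H(0.3901) = 0.9649 bits
C = 1 - 0.9649 = 0.0351 bits per symbol

This means we can reliably transmit up to 0.0351 bits of information per channel use.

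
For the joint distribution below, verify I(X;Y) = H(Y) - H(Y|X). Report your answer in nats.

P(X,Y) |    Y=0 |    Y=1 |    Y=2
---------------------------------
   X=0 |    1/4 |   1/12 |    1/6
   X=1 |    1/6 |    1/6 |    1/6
I(X;Y) = 0.0225 nats

Mutual information has multiple equivalent forms:
- I(X;Y) = H(X) - H(X|Y)
- I(X;Y) = H(Y) - H(Y|X)
- I(X;Y) = H(X) + H(Y) - H(X,Y)

Computing all quantities:
H(X) = 0.6931, H(Y) = 1.0776, H(X,Y) = 1.7482
H(X|Y) = 0.6706, H(Y|X) = 1.0550

Verification:
H(X) - H(X|Y) = 0.6931 - 0.6706 = 0.0225
H(Y) - H(Y|X) = 1.0776 - 1.0550 = 0.0225
H(X) + H(Y) - H(X,Y) = 0.6931 + 1.0776 - 1.7482 = 0.0225

All forms give I(X;Y) = 0.0225 nats. ✓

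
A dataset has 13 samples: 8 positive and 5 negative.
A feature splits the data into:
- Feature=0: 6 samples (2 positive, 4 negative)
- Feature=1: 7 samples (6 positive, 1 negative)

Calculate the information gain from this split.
0.2188 bits

Information Gain = H(Y) - H(Y|Feature)

Before split:
P(positive) = 8/13 = 0.6154
H(Y) = 0.9612 bits

After split:
Feature=0: H = 0.9183 bits (weight = 6/13)
Feature=1: H = 0.5917 bits (weight = 7/13)
H(Y|Feature) = (6/13)×0.9183 + (7/13)×0.5917 = 0.7424 bits

Information Gain = 0.9612 - 0.7424 = 0.2188 bits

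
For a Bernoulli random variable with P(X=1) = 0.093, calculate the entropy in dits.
0.1344 dits

The binary entropy function is:
H(p) = -p log(p) - (1-p) log(1-p)

H(0.093) = -0.093 × log_10(0.093) - 0.907 × log_10(0.907)
H(0.093) = 0.1344 dits

Note: Binary entropy is maximized at p=0.5 (H=1 bit) and minimized at p=0 or p=1 (H=0).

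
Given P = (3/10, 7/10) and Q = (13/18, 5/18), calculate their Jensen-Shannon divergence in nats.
0.0920 nats

Jensen-Shannon divergence is:
JSD(P||Q) = 0.5 × D_KL(P||M) + 0.5 × D_KL(Q||M)
where M = 0.5 × (P + Q) is the mixture distribution.

M = 0.5 × (3/10, 7/10) + 0.5 × (13/18, 5/18) = (0.511111, 0.488889)

D_KL(P||M) = 0.0914 nats
D_KL(Q||M) = 0.0927 nats

JSD(P||Q) = 0.5 × 0.0914 + 0.5 × 0.0927 = 0.0920 nats

Unlike KL divergence, JSD is symmetric and bounded: 0 ≤ JSD ≤ log(2).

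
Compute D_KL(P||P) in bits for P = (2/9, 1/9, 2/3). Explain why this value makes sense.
0.0000 bits

KL divergence satisfies the Gibbs inequality: D_KL(P||Q) ≥ 0 for all distributions P, Q.

D_KL(P||Q) = Σ p(x) log(p(x)/q(x))
Each term is p(x) × log_2(p(x)/p(x)) = p(x) × log_2(1) = 0, so the sum is 0.
D_KL(P||Q) = 0.0000 bits

When P = Q, the KL divergence is exactly 0, as there is no 'divergence' between identical distributions.

This non-negativity is a fundamental property: relative entropy cannot be negative because it measures how different Q is from P.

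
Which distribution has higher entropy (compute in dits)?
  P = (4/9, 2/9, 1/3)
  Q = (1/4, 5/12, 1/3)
Q

Computing entropies in dits:
H(P) = 0.4607
H(Q) = 0.4680

Distribution Q has higher entropy.

Intuition: The distribution closer to uniform (more spread out) has higher entropy.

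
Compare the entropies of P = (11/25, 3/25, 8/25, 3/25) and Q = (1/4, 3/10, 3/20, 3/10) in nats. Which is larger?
Q

Computing entropies in nats:
H(P) = 1.2347
H(Q) = 1.3535

Distribution Q has higher entropy.

Intuition: The distribution closer to uniform (more spread out) has higher entropy.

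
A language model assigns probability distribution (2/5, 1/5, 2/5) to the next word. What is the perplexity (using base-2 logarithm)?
2.8717

Perplexity is 2^H (or exp(H) for natural log).

First, H = -Σ p log p = 1.5219 bits
Perplexity = 2^1.5219 = 2.8717

Interpretation: The model's uncertainty is equivalent to choosing uniformly among 2.9 options.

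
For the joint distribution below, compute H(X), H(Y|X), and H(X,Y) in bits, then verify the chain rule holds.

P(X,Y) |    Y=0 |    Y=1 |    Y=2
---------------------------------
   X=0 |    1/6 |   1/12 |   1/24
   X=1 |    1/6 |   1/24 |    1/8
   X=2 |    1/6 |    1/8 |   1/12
H(X,Y) = 3.0221, H(X) = 1.5774, H(Y|X) = 1.4446 (all in bits)

Chain rule: H(X,Y) = H(X) + H(Y|X)

Left side — joint entropy directly:
H(X,Y) = -Σ p(x,y) log p(x,y) = 3.0221 bits

Right side — compute H(Y|X) from the conditional distributions:
P(X) = (7/24, 1/3, 3/8), so H(X) = 1.5774 bits
H(Y|X) = Σ_x P(X=x) · H(Y|X=x):
  P(Y|X=0) = (4/7, 2/7, 1/7), H(Y|X=0) = 1.3788, weight P(X=0) = 7/24
  P(Y|X=1) = (1/2, 1/8, 3/8), H(Y|X=1) = 1.4056, weight P(X=1) = 1/3
  P(Y|X=2) = (4/9, 1/3, 2/9), H(Y|X=2) = 1.5305, weight P(X=2) = 3/8
H(Y|X) = 1.4446 bits

H(X) + H(Y|X) = 1.5774 + 1.4446 = 3.0221 bits

Both sides equal 3.0221 bits. ✓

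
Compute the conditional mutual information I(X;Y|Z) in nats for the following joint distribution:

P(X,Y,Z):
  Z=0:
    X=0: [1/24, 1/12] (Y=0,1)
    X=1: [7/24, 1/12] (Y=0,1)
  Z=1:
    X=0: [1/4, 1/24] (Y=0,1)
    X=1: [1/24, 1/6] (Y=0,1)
0.1558 nats

Conditional mutual information: I(X;Y|Z) = H(X|Z) + H(Y|Z) - H(X,Y|Z)

H(Z) = 0.6931
H(X,Z) = 1.3139 → H(X|Z) = 0.6208
H(Y,Z) = 1.3510 → H(Y|Z) = 0.6579
H(X,Y,Z) = 1.8160 → H(X,Y|Z) = 1.1228

I(X;Y|Z) = 0.6208 + 0.6579 - 1.1228 = 0.1558 nats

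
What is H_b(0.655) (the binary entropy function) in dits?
0.2798 dits

The binary entropy function is:
H(p) = -p log(p) - (1-p) log(1-p)

H(0.655) = -0.655 × log_10(0.655) - 0.345 × log_10(0.345)
H(0.655) = 0.2798 dits

Note: Binary entropy is maximized at p=0.5 (H=1 bit) and minimized at p=0 or p=1 (H=0).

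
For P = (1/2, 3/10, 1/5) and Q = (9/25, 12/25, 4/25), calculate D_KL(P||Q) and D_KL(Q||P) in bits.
D_KL(P||Q) = 0.0979, D_KL(Q||P) = 0.1034

KL divergence is not symmetric: D_KL(P||Q) ≠ D_KL(Q||P) in general.

D_KL(P||Q) = 0.0979 bits
D_KL(Q||P) = 0.1034 bits

No, they are not equal!

This asymmetry is why KL divergence is not a true distance metric.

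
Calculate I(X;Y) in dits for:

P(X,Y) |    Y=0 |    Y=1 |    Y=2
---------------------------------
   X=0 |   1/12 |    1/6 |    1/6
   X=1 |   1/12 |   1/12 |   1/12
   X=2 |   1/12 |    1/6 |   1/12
0.0073 dits

Mutual information: I(X;Y) = H(X) + H(Y) - H(X,Y)

Marginals:
P(X) = (5/12, 1/4, 1/3), H(X) = 0.4680 dits
P(Y) = (1/4, 5/12, 1/3), H(Y) = 0.4680 dits

Joint entropy: H(X,Y) = 0.9287 dits

I(X;Y) = 0.4680 + 0.4680 - 0.9287 = 0.0073 dits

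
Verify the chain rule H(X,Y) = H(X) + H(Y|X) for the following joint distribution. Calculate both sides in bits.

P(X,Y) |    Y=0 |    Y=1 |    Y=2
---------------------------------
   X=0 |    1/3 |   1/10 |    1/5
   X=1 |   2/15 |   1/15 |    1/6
H(X,Y) = 2.4038, H(X) = 0.9481, H(Y|X) = 1.4557 (all in bits)

Chain rule: H(X,Y) = H(X) + H(Y|X)

Left side — joint entropy directly:
H(X,Y) = -Σ p(x,y) log p(x,y) = 2.4038 bits

Right side — compute H(Y|X) from the conditional distributions:
P(X) = (19/30, 11/30), so H(X) = 0.9481 bits
H(Y|X) = Σ_x P(X=x) · H(Y|X=x):
  P(Y|X=0) = (10/19, 3/19, 6/19), H(Y|X=0) = 1.4330, weight P(X=0) = 19/30
  P(Y|X=1) = (4/11, 2/11, 5/11), H(Y|X=1) = 1.4949, weight P(X=1) = 11/30
H(Y|X) = 1.4557 bits

H(X) + H(Y|X) = 0.9481 + 1.4557 = 2.4038 bits

Both sides equal 2.4038 bits. ✓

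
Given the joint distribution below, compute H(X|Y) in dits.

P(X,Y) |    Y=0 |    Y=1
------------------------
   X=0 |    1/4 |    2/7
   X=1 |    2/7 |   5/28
0.2951 dits

Using the chain rule: H(X|Y) = H(X,Y) - H(Y)

First, compute H(X,Y) = 0.5950 dits

Marginal P(Y) = (15/28, 13/28)
H(Y) = 0.2999 dits

H(X|Y) = H(X,Y) - H(Y) = 0.5950 - 0.2999 = 0.2951 dits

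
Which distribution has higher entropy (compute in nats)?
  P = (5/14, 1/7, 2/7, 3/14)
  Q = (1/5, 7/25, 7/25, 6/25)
Q

Computing entropies in nats:
H(P) = 1.3337
H(Q) = 1.3773

Distribution Q has higher entropy.

Intuition: The distribution closer to uniform (more spread out) has higher entropy.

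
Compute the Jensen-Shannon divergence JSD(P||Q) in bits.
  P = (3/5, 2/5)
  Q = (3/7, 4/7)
0.0213 bits

Jensen-Shannon divergence is:
JSD(P||Q) = 0.5 × D_KL(P||M) + 0.5 × D_KL(Q||M)
where M = 0.5 × (P + Q) is the mixture distribution.

M = 0.5 × (3/5, 2/5) + 0.5 × (3/7, 4/7) = (18/35, 17/35)

D_KL(P||M) = 0.0214 bits
D_KL(Q||M) = 0.0213 bits

JSD(P||Q) = 0.5 × 0.0214 + 0.5 × 0.0213 = 0.0213 bits

Unlike KL divergence, JSD is symmetric and bounded: 0 ≤ JSD ≤ log(2).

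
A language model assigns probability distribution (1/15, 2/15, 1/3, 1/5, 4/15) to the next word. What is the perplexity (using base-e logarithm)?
4.4360

Perplexity is e^H (or exp(H) for natural log).

First, H = -Σ p log p = 1.4898 nats
Perplexity = e^1.4898 = 4.4360

Interpretation: The model's uncertainty is equivalent to choosing uniformly among 4.4 options.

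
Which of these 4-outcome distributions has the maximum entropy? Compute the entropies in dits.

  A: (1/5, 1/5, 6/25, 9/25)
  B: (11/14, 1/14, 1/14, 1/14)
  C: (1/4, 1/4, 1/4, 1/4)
C

For a discrete distribution over n outcomes, entropy is maximized by the uniform distribution.

Computing entropies:
H(A) = 0.5881 dits
H(B) = 0.3279 dits
H(C) = 0.6021 dits

The uniform distribution (where all probabilities equal 1/4) achieves the maximum entropy of log_10(4) = 0.6021 dits.

Distribution C has the highest entropy.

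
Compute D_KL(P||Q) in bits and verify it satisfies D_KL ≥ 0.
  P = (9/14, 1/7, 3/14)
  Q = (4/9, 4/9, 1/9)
0.3114 bits

KL divergence satisfies the Gibbs inequality: D_KL(P||Q) ≥ 0 for all distributions P, Q.

D_KL(P||Q) = Σ p(x) log(p(x)/q(x))
Term by term:
  x=0: 9/14 × log_2[(9/14)/(4/9)] = 0.3423
  x=1: 1/7 × log_2[(1/7)/(4/9)] = -0.2339
  x=2: 3/14 × log_2[(3/14)/(1/9)] = 0.2030
D_KL(P||Q) = 0.3114 bits

D_KL(P||Q) = 0.3114 ≥ 0 ✓

This non-negativity is a fundamental property: relative entropy cannot be negative because it measures how different Q is from P.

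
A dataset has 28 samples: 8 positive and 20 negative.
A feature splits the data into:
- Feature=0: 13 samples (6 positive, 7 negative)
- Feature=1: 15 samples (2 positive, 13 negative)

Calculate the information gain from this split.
0.0973 bits

Information Gain = H(Y) - H(Y|Feature)

Before split:
P(positive) = 8/28 = 0.2857
H(Y) = 0.8631 bits

After split:
Feature=0: H = 0.9957 bits (weight = 13/28)
Feature=1: H = 0.5665 bits (weight = 15/28)
H(Y|Feature) = (13/28)×0.9957 + (15/28)×0.5665 = 0.7658 bits

Information Gain = 0.8631 - 0.7658 = 0.0973 bits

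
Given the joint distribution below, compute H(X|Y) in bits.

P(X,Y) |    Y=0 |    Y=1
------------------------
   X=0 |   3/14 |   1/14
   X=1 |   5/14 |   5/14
0.8240 bits

Using the chain rule: H(X|Y) = H(X,Y) - H(Y)

First, compute H(X,Y) = 1.8092 bits

Marginal P(Y) = (4/7, 3/7)
H(Y) = 0.9852 bits

H(X|Y) = H(X,Y) - H(Y) = 1.8092 - 0.9852 = 0.8240 bits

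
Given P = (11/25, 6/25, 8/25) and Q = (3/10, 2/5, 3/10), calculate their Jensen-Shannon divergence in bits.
0.0244 bits

Jensen-Shannon divergence is:
JSD(P||Q) = 0.5 × D_KL(P||M) + 0.5 × D_KL(Q||M)
where M = 0.5 × (P + Q) is the mixture distribution.

M = 0.5 × (11/25, 6/25, 8/25) + 0.5 × (3/10, 2/5, 3/10) = (0.37, 8/25, 0.31)

D_KL(P||M) = 0.0250 bits
D_KL(Q||M) = 0.0238 bits

JSD(P||Q) = 0.5 × 0.0250 + 0.5 × 0.0238 = 0.0244 bits

Unlike KL divergence, JSD is symmetric and bounded: 0 ≤ JSD ≤ log(2).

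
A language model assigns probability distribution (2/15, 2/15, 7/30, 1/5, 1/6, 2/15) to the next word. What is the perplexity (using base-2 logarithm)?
5.8477

Perplexity is 2^H (or exp(H) for natural log).

First, H = -Σ p log p = 2.5479 bits
Perplexity = 2^2.5479 = 5.8477

Interpretation: The model's uncertainty is equivalent to choosing uniformly among 5.8 options.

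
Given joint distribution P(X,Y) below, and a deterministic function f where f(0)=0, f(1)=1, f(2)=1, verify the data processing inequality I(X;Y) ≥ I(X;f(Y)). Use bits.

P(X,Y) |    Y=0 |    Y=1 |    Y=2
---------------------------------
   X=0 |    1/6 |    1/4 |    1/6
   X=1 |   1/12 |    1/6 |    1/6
I(X;Y) = 0.0124, I(X;f(Y)) = 0.0070, inequality holds: 0.0124 ≥ 0.0070

Data Processing Inequality: For any Markov chain X → Y → Z, we have I(X;Y) ≥ I(X;Z).

Here Z = f(Y) is a deterministic function of Y, forming X → Y → Z.

Original I(X;Y) = 0.0124 bits

After applying f:
P(X,Z) where Z=f(Y):
- P(X,Z=0) = P(X,Y=0)
- P(X,Z=1) = P(X,Y=1) + P(X,Y=2)

I(X;Z) = I(X;f(Y)) = 0.0070 bits

Verification: 0.0124 ≥ 0.0070 ✓

Information cannot be created by processing; the function f can only lose information about X.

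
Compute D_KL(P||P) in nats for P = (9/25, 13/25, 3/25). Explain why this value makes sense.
0.0000 nats

KL divergence satisfies the Gibbs inequality: D_KL(P||Q) ≥ 0 for all distributions P, Q.

D_KL(P||Q) = Σ p(x) log(p(x)/q(x))
Each term is p(x) × log_e(p(x)/p(x)) = p(x) × log_e(1) = 0, so the sum is 0.
D_KL(P||Q) = 0.0000 nats

When P = Q, the KL divergence is exactly 0, as there is no 'divergence' between identical distributions.

This non-negativity is a fundamental property: relative entropy cannot be negative because it measures how different Q is from P.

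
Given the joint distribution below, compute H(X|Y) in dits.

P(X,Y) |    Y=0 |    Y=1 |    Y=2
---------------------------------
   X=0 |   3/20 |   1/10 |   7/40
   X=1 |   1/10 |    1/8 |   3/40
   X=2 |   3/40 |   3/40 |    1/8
0.4597 dits

Using the chain rule: H(X|Y) = H(X,Y) - H(Y)

First, compute H(X,Y) = 0.9349 dits

Marginal P(Y) = (13/40, 3/10, 3/8)
H(Y) = 0.4752 dits

H(X|Y) = H(X,Y) - H(Y) = 0.9349 - 0.4752 = 0.4597 dits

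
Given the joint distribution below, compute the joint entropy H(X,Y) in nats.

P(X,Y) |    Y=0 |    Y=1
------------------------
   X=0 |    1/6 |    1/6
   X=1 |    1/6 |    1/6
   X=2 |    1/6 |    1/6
1.7918 nats

Joint entropy is H(X,Y) = -Σ_{x,y} p(x,y) log p(x,y).

Summing over all non-zero entries:
H(X,Y) = -[1/6·log_e(1/6) + 1/6·log_e(1/6) + 1/6·log_e(1/6) + 1/6·log_e(1/6) + 1/6·log_e(1/6) + 1/6·log_e(1/6)]
H(X,Y) = 1.7918 nats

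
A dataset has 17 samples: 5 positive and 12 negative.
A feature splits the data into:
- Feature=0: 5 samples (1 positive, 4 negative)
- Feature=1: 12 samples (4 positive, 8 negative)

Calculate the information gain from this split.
0.0134 bits

Information Gain = H(Y) - H(Y|Feature)

Before split:
P(positive) = 5/17 = 0.2941
H(Y) = 0.8740 bits

After split:
Feature=0: H = 0.7219 bits (weight = 5/17)
Feature=1: H = 0.9183 bits (weight = 12/17)
H(Y|Feature) = (5/17)×0.7219 + (12/17)×0.9183 = 0.8605 bits

Information Gain = 0.8740 - 0.8605 = 0.0134 bits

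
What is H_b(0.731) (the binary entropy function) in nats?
0.5823 nats

The binary entropy function is:
H(p) = -p log(p) - (1-p) log(1-p)

H(0.731) = -0.731 × log_e(0.731) - 0.269 × log_e(0.269)
H(0.731) = 0.5823 nats

Note: Binary entropy is maximized at p=0.5 (H=1 bit) and minimized at p=0 or p=1 (H=0).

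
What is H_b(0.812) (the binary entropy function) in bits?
0.6973 bits

The binary entropy function is:
H(p) = -p log(p) - (1-p) log(1-p)

H(0.812) = -0.812 × log_2(0.812) - 0.188 × log_2(0.188)
H(0.812) = 0.6973 bits

Note: Binary entropy is maximized at p=0.5 (H=1 bit) and minimized at p=0 or p=1 (H=0).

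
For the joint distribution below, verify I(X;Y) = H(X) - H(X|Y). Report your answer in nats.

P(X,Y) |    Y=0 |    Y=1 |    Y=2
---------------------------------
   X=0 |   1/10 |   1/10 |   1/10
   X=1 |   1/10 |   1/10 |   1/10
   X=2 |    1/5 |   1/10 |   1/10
I(X;Y) = 0.0138 nats

Mutual information has multiple equivalent forms:
- I(X;Y) = H(X) - H(X|Y)
- I(X;Y) = H(Y) - H(Y|X)
- I(X;Y) = H(X) + H(Y) - H(X,Y)

Computing all quantities:
H(X) = 1.0889, H(Y) = 1.0889, H(X,Y) = 2.1640
H(X|Y) = 1.0751, H(Y|X) = 1.0751

Verification:
H(X) - H(X|Y) = 1.0889 - 1.0751 = 0.0138
H(Y) - H(Y|X) = 1.0889 - 1.0751 = 0.0138
H(X) + H(Y) - H(X,Y) = 1.0889 + 1.0889 - 2.1640 = 0.0138

All forms give I(X;Y) = 0.0138 nats. ✓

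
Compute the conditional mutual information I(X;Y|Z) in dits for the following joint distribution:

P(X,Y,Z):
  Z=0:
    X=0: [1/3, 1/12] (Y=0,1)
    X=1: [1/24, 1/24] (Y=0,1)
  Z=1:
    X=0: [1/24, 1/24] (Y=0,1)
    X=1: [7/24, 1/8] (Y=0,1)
0.0091 dits

Conditional mutual information: I(X;Y|Z) = H(X|Z) + H(Y|Z) - H(X,Y|Z)

H(Z) = 0.3010
H(X,Z) = 0.4967 → H(X|Z) = 0.1957
H(Y,Z) = 0.5614 → H(Y|Z) = 0.2603
H(X,Y,Z) = 0.7480 → H(X,Y|Z) = 0.4469

I(X;Y|Z) = 0.1957 + 0.2603 - 0.4469 = 0.0091 dits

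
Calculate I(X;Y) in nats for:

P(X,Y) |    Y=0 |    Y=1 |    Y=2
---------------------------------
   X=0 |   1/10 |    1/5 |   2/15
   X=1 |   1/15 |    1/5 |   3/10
0.0273 nats

Mutual information: I(X;Y) = H(X) + H(Y) - H(X,Y)

Marginals:
P(X) = (13/30, 17/30), H(X) = 0.6842 nats
P(Y) = (1/6, 2/5, 13/30), H(Y) = 1.0275 nats

Joint entropy: H(X,Y) = 1.6844 nats

I(X;Y) = 0.6842 + 1.0275 - 1.6844 = 0.0273 nats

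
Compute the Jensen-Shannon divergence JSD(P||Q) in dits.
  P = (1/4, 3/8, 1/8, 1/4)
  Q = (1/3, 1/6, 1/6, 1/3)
0.0122 dits

Jensen-Shannon divergence is:
JSD(P||Q) = 0.5 × D_KL(P||M) + 0.5 × D_KL(Q||M)
where M = 0.5 × (P + Q) is the mixture distribution.

M = 0.5 × (1/4, 3/8, 1/8, 1/4) + 0.5 × (1/3, 1/6, 1/6, 1/3) = (7/24, 0.270833, 0.145833, 7/24)

D_KL(P||M) = 0.0112 dits
D_KL(Q||M) = 0.0132 dits

JSD(P||Q) = 0.5 × 0.0112 + 0.5 × 0.0132 = 0.0122 dits

Unlike KL divergence, JSD is symmetric and bounded: 0 ≤ JSD ≤ log(2).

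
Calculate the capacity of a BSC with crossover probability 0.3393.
0.0759 bits

For a binary symmetric channel (BSC) with error probability p:
Capacity C = 1 - H(p) bits per symbol

where H(p) = -p log₂(p) - (1-p) log₂(1-p) is the binary entropy function.

H(0.3393) = 0.9241 bits
C = 1 - 0.9241 = 0.0759 bits per symbol

This means we can reliably transmit up to 0.0759 bits of information per channel use.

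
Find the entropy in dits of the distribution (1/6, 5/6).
0.1957 dits

Shannon entropy is H(X) = -Σ p(x) log p(x).

For P = (1/6, 5/6):
H = -1/6 × log_10(1/6) -5/6 × log_10(5/6)
H = 0.1957 dits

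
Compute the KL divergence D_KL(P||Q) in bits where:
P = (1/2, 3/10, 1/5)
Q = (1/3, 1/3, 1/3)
0.0995 bits

KL divergence: D_KL(P||Q) = Σ p(x) log(p(x)/q(x))

Computing term by term:
  x=0: 1/2 × log_2[(1/2)/(1/3)] = 1/2 × 0.5850 = 0.2925
  x=1: 3/10 × log_2[(3/10)/(1/3)] = 3/10 × -0.1520 = -0.0456
  x=2: 1/5 × log_2[(1/5)/(1/3)] = 1/5 × -0.7370 = -0.1474

D_KL(P||Q) = 0.0995 bits

Note: KL divergence is always non-negative and equals 0 iff P = Q.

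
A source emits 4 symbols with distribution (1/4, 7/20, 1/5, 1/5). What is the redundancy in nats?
0.0285 nats

Redundancy measures how far a source is from maximum entropy:
R = H_max - H(X)

Maximum entropy for 4 symbols: H_max = log_e(4) = 1.3863 nats
Actual entropy: H(X) = 1.3578 nats
Redundancy: R = 1.3863 - 1.3578 = 0.0285 nats

This redundancy represents potential for compression: the source could be compressed by 0.0285 nats per symbol.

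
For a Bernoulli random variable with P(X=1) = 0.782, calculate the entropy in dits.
0.2277 dits

The binary entropy function is:
H(p) = -p log(p) - (1-p) log(1-p)

H(0.782) = -0.782 × log_10(0.782) - 0.218 × log_10(0.218)
H(0.782) = 0.2277 dits

Note: Binary entropy is maximized at p=0.5 (H=1 bit) and minimized at p=0 or p=1 (H=0).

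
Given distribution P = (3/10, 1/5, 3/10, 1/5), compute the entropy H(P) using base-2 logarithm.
1.9710 bits

Shannon entropy is H(X) = -Σ p(x) log p(x).

For P = (3/10, 1/5, 3/10, 1/5):
H = -3/10 × log_2(3/10) -1/5 × log_2(1/5) -3/10 × log_2(3/10) -1/5 × log_2(1/5)
H = 1.9710 bits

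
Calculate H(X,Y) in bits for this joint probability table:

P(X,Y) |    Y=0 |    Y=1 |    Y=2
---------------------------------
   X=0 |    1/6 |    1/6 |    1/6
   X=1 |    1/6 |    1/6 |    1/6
2.5850 bits

Joint entropy is H(X,Y) = -Σ_{x,y} p(x,y) log p(x,y).

Summing over all non-zero entries:
H(X,Y) = -[1/6·log_2(1/6) + 1/6·log_2(1/6) + 1/6·log_2(1/6) + 1/6·log_2(1/6) + 1/6·log_2(1/6) + 1/6·log_2(1/6)]
H(X,Y) = 2.5850 bits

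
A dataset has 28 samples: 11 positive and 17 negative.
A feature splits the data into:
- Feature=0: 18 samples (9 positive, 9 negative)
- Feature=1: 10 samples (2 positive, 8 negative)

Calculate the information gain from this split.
0.0659 bits

Information Gain = H(Y) - H(Y|Feature)

Before split:
P(positive) = 11/28 = 0.3929
H(Y) = 0.9666 bits

After split:
Feature=0: H = 1.0000 bits (weight = 18/28)
Feature=1: H = 0.7219 bits (weight = 10/28)
H(Y|Feature) = (18/28)×1.0000 + (10/28)×0.7219 = 0.9007 bits

Information Gain = 0.9666 - 0.9007 = 0.0659 bits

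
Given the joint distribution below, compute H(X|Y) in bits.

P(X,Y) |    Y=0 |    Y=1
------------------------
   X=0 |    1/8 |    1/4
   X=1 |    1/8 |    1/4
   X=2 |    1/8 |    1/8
1.5456 bits

Using the chain rule: H(X|Y) = H(X,Y) - H(Y)

First, compute H(X,Y) = 2.5000 bits

Marginal P(Y) = (3/8, 5/8)
H(Y) = 0.9544 bits

H(X|Y) = H(X,Y) - H(Y) = 2.5000 - 0.9544 = 1.5456 bits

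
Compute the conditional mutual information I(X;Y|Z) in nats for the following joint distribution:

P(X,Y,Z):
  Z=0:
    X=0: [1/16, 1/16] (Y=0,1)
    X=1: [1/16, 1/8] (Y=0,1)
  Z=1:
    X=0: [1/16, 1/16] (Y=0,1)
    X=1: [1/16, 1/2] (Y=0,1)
0.0474 nats

Conditional mutual information: I(X;Y|Z) = H(X|Z) + H(Y|Z) - H(X,Y|Z)

H(Z) = 0.6211
H(X,Z) = 1.1574 → H(X|Z) = 0.5363
H(Y,Z) = 1.1574 → H(Y|Z) = 0.5363
H(X,Y,Z) = 1.6462 → H(X,Y|Z) = 1.0251

I(X;Y|Z) = 0.5363 + 0.5363 - 1.0251 = 0.0474 nats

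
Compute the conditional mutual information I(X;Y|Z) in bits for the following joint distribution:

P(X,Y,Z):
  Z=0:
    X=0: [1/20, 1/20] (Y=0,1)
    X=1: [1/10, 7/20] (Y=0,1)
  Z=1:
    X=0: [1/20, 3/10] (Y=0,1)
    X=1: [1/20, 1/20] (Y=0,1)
0.0579 bits

Conditional mutual information: I(X;Y|Z) = H(X|Z) + H(Y|Z) - H(X,Y|Z)

H(Z) = 0.9928
H(X,Z) = 1.7129 → H(X|Z) = 0.7201
H(Y,Z) = 1.8016 → H(Y|Z) = 0.8088
H(X,Y,Z) = 2.4639 → H(X,Y|Z) = 1.4711

I(X;Y|Z) = 0.7201 + 0.8088 - 1.4711 = 0.0579 bits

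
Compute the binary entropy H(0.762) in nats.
0.5488 nats

The binary entropy function is:
H(p) = -p log(p) - (1-p) log(1-p)

H(0.762) = -0.762 × log_e(0.762) - 0.238 × log_e(0.238)
H(0.762) = 0.5488 nats

Note: Binary entropy is maximized at p=0.5 (H=1 bit) and minimized at p=0 or p=1 (H=0).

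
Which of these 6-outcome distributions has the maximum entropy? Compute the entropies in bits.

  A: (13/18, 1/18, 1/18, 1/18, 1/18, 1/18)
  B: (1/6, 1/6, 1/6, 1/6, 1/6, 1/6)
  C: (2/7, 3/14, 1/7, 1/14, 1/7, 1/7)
B

For a discrete distribution over n outcomes, entropy is maximized by the uniform distribution.

Computing entropies:
H(A) = 1.4974 bits
H(B) = 2.5850 bits
H(C) = 2.4677 bits

The uniform distribution (where all probabilities equal 1/6) achieves the maximum entropy of log_2(6) = 2.5850 bits.

Distribution B has the highest entropy.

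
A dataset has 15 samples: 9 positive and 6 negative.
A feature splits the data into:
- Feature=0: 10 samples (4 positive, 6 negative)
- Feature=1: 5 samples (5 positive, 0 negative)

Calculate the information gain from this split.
0.3237 bits

Information Gain = H(Y) - H(Y|Feature)

Before split:
P(positive) = 9/15 = 0.6000
H(Y) = 0.9710 bits

After split:
Feature=0: H = 0.9710 bits (weight = 10/15)
Feature=1: H = 0.0000 bits (weight = 5/15)
H(Y|Feature) = (10/15)×0.9710 + (5/15)×0.0000 = 0.6473 bits

Information Gain = 0.9710 - 0.6473 = 0.3237 bits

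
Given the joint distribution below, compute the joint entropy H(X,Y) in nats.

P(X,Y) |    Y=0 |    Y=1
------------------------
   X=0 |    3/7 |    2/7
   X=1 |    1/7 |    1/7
1.2770 nats

Joint entropy is H(X,Y) = -Σ_{x,y} p(x,y) log p(x,y).

Summing over all non-zero entries:
H(X,Y) = -[3/7·log_e(3/7) + 2/7·log_e(2/7) + 1/7·log_e(1/7) + 1/7·log_e(1/7)]
H(X,Y) = 1.2770 nats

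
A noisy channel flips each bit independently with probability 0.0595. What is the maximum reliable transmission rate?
0.6745 bits

For a binary symmetric channel (BSC) with error probability p:
Capacity C = 1 - H(p) bits per symbol

where H(p) = -p log₂(p) - (1-p) log₂(1-p) is the binary entropy function.

H(0.0595) = 0.3255 bits
C = 1 - 0.3255 = 0.6745 bits per symbol

This means we can reliably transmit up to 0.6745 bits of information per channel use.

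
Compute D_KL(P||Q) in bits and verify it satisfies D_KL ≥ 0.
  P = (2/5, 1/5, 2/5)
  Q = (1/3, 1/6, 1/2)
0.0290 bits

KL divergence satisfies the Gibbs inequality: D_KL(P||Q) ≥ 0 for all distributions P, Q.

D_KL(P||Q) = Σ p(x) log(p(x)/q(x))
Term by term:
  x=0: 2/5 × log_2[(2/5)/(1/3)] = 0.1052
  x=1: 1/5 × log_2[(1/5)/(1/6)] = 0.0526
  x=2: 2/5 × log_2[(2/5)/(1/2)] = -0.1288
D_KL(P||Q) = 0.0290 bits

D_KL(P||Q) = 0.0290 ≥ 0 ✓

This non-negativity is a fundamental property: relative entropy cannot be negative because it measures how different Q is from P.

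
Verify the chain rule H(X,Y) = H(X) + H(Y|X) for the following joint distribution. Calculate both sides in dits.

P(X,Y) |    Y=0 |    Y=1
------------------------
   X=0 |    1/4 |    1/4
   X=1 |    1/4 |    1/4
H(X,Y) = 0.6021, H(X) = 0.3010, H(Y|X) = 0.3010 (all in dits)

Chain rule: H(X,Y) = H(X) + H(Y|X)

Left side — joint entropy directly:
H(X,Y) = -Σ p(x,y) log p(x,y) = 0.6021 dits

Right side — compute H(Y|X) from the conditional distributions:
P(X) = (1/2, 1/2), so H(X) = 0.3010 dits
H(Y|X) = Σ_x P(X=x) · H(Y|X=x):
  P(Y|X=0) = (1/2, 1/2), H(Y|X=0) = 0.3010, weight P(X=0) = 1/2
  P(Y|X=1) = (1/2, 1/2), H(Y|X=1) = 0.3010, weight P(X=1) = 1/2
H(Y|X) = 0.3010 dits

H(X) + H(Y|X) = 0.3010 + 0.3010 = 0.6021 dits

Both sides equal 0.6021 dits. ✓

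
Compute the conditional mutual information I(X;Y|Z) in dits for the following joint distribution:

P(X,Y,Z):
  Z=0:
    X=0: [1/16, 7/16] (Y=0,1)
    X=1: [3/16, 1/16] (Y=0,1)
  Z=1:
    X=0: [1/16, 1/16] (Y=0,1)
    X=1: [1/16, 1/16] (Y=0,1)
0.0645 dits

Conditional mutual information: I(X;Y|Z) = H(X|Z) + H(Y|Z) - H(X,Y|Z)

H(Z) = 0.2442
H(X,Z) = 0.5268 → H(X|Z) = 0.2826
H(Y,Z) = 0.5268 → H(Y|Z) = 0.2826
H(X,Y,Z) = 0.7449 → H(X,Y|Z) = 0.5007

I(X;Y|Z) = 0.2826 + 0.2826 - 0.5007 = 0.0645 dits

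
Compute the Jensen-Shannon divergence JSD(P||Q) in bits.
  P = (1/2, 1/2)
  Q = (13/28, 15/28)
0.0009 bits

Jensen-Shannon divergence is:
JSD(P||Q) = 0.5 × D_KL(P||M) + 0.5 × D_KL(Q||M)
where M = 0.5 × (P + Q) is the mixture distribution.

M = 0.5 × (1/2, 1/2) + 0.5 × (13/28, 15/28) = (0.482143, 0.517857)

D_KL(P||M) = 0.0009 bits
D_KL(Q||M) = 0.0009 bits

JSD(P||Q) = 0.5 × 0.0009 + 0.5 × 0.0009 = 0.0009 bits

Unlike KL divergence, JSD is symmetric and bounded: 0 ≤ JSD ≤ log(2).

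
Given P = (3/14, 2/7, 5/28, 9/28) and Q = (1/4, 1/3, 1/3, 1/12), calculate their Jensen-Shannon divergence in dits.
0.0221 dits

Jensen-Shannon divergence is:
JSD(P||Q) = 0.5 × D_KL(P||M) + 0.5 × D_KL(Q||M)
where M = 0.5 × (P + Q) is the mixture distribution.

M = 0.5 × (3/14, 2/7, 5/28, 9/28) + 0.5 × (1/4, 1/3, 1/3, 1/12) = (0.232143, 0.309524, 0.255952, 0.202381)

D_KL(P||M) = 0.0193 dits
D_KL(Q||M) = 0.0249 dits

JSD(P||Q) = 0.5 × 0.0193 + 0.5 × 0.0249 = 0.0221 dits

Unlike KL divergence, JSD is symmetric and bounded: 0 ≤ JSD ≤ log(2).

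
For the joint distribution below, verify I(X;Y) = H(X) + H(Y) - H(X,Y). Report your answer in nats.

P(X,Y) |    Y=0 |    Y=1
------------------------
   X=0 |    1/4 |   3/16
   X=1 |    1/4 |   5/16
I(X;Y) = 0.0080 nats

Mutual information has multiple equivalent forms:
- I(X;Y) = H(X) - H(X|Y)
- I(X;Y) = H(Y) - H(Y|X)
- I(X;Y) = H(X) + H(Y) - H(X,Y)

Computing all quantities:
H(X) = 0.6853, H(Y) = 0.6931, H(X,Y) = 1.3705
H(X|Y) = 0.6774, H(Y|X) = 0.6852

Verification:
H(X) - H(X|Y) = 0.6853 - 0.6774 = 0.0080
H(Y) - H(Y|X) = 0.6931 - 0.6852 = 0.0080
H(X) + H(Y) - H(X,Y) = 0.6853 + 0.6931 - 1.3705 = 0.0080

All forms give I(X;Y) = 0.0080 nats. ✓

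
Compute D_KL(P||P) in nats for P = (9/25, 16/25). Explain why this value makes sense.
0.0000 nats

KL divergence satisfies the Gibbs inequality: D_KL(P||Q) ≥ 0 for all distributions P, Q.

D_KL(P||Q) = Σ p(x) log(p(x)/q(x))
Each term is p(x) × log_e(p(x)/p(x)) = p(x) × log_e(1) = 0, so the sum is 0.
D_KL(P||Q) = 0.0000 nats

When P = Q, the KL divergence is exactly 0, as there is no 'divergence' between identical distributions.

This non-negativity is a fundamental property: relative entropy cannot be negative because it measures how different Q is from P.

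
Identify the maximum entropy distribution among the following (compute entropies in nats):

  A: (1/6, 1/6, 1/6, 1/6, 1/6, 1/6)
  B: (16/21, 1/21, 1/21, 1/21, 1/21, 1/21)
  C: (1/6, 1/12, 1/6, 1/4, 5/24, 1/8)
A

For a discrete distribution over n outcomes, entropy is maximized by the uniform distribution.

Computing entropies:
H(A) = 1.7918 nats
H(B) = 0.9321 nats
H(C) = 1.7376 nats

The uniform distribution (where all probabilities equal 1/6) achieves the maximum entropy of log_e(6) = 1.7918 nats.

Distribution A has the highest entropy.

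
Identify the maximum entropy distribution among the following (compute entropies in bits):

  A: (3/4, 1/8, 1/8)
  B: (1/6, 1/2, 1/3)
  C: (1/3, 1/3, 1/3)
C

For a discrete distribution over n outcomes, entropy is maximized by the uniform distribution.

Computing entropies:
H(A) = 1.0613 bits
H(B) = 1.4591 bits
H(C) = 1.5850 bits

The uniform distribution (where all probabilities equal 1/3) achieves the maximum entropy of log_2(3) = 1.5850 bits.

Distribution C has the highest entropy.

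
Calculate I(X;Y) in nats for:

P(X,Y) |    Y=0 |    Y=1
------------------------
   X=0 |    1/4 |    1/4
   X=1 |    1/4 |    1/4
0.0000 nats

Mutual information: I(X;Y) = H(X) + H(Y) - H(X,Y)

Marginals:
P(X) = (1/2, 1/2), H(X) = 0.6931 nats
P(Y) = (1/2, 1/2), H(Y) = 0.6931 nats

Joint entropy: H(X,Y) = 1.3863 nats

I(X;Y) = 0.6931 + 0.6931 - 1.3863 = 0.0000 nats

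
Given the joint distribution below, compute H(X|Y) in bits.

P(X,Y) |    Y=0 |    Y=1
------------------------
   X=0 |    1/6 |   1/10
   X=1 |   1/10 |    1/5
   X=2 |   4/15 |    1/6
1.5021 bits

Using the chain rule: H(X|Y) = H(X,Y) - H(Y)

First, compute H(X,Y) = 2.4989 bits

Marginal P(Y) = (8/15, 7/15)
H(Y) = 0.9968 bits

H(X|Y) = H(X,Y) - H(Y) = 2.4989 - 0.9968 = 1.5021 bits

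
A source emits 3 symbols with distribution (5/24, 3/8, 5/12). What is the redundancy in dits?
0.0170 dits

Redundancy measures how far a source is from maximum entropy:
R = H_max - H(X)

Maximum entropy for 3 symbols: H_max = log_10(3) = 0.4771 dits
Actual entropy: H(X) = 0.4601 dits
Redundancy: R = 0.4771 - 0.4601 = 0.0170 dits

This redundancy represents potential for compression: the source could be compressed by 0.0170 dits per symbol.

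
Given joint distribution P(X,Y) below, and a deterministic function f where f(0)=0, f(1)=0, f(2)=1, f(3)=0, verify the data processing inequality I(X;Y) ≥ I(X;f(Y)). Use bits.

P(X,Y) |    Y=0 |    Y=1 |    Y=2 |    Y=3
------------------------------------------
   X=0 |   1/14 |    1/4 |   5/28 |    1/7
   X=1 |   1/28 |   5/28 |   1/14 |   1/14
I(X;Y) = 0.0094, I(X;f(Y)) = 0.0055, inequality holds: 0.0094 ≥ 0.0055

Data Processing Inequality: For any Markov chain X → Y → Z, we have I(X;Y) ≥ I(X;Z).

Here Z = f(Y) is a deterministic function of Y, forming X → Y → Z.

Original I(X;Y) = 0.0094 bits

After applying f:
P(X,Z) where Z=f(Y):
- P(X,Z=0) = P(X,Y=0) + P(X,Y=1) + P(X,Y=3)
- P(X,Z=1) = P(X,Y=2)

I(X;Z) = I(X;f(Y)) = 0.0055 bits

Verification: 0.0094 ≥ 0.0055 ✓

Information cannot be created by processing; the function f can only lose information about X.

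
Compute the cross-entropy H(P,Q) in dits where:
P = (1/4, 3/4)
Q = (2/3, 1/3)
0.4019 dits

Cross-entropy: H(P,Q) = -Σ p(x) log q(x)

Alternatively: H(P,Q) = H(P) + D_KL(P||Q)
H(P) = 0.2442 dits
D_KL(P||Q) = 0.1576 dits

H(P,Q) = 0.2442 + 0.1576 = 0.4019 dits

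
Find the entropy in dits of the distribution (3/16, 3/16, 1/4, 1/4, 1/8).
0.6865 dits

Shannon entropy is H(X) = -Σ p(x) log p(x).

For P = (3/16, 3/16, 1/4, 1/4, 1/8):
H = -3/16 × log_10(3/16) -3/16 × log_10(3/16) -1/4 × log_10(1/4) -1/4 × log_10(1/4) -1/8 × log_10(1/8)
H = 0.6865 dits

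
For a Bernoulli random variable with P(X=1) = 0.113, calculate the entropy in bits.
0.5089 bits

The binary entropy function is:
H(p) = -p log(p) - (1-p) log(1-p)

H(0.113) = -0.113 × log_2(0.113) - 0.887 × log_2(0.887)
H(0.113) = 0.5089 bits

Note: Binary entropy is maximized at p=0.5 (H=1 bit) and minimized at p=0 or p=1 (H=0).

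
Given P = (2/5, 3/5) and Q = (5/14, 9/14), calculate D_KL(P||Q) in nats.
0.0039 nats

KL divergence: D_KL(P||Q) = Σ p(x) log(p(x)/q(x))

Computing term by term:
  x=0: 2/5 × log_e[(2/5)/(5/14)] = 2/5 × 0.1133 = 0.0453
  x=1: 3/5 × log_e[(3/5)/(9/14)] = 3/5 × -0.0690 = -0.0414

D_KL(P||Q) = 0.0039 nats

Note: KL divergence is always non-negative and equals 0 iff P = Q.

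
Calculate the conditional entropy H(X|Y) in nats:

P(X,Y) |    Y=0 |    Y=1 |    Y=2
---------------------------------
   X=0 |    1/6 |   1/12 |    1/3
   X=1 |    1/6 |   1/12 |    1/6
0.6648 nats

Using the chain rule: H(X|Y) = H(X,Y) - H(Y)

First, compute H(X,Y) = 1.6762 nats

Marginal P(Y) = (1/3, 1/6, 1/2)
H(Y) = 1.0114 nats

H(X|Y) = H(X,Y) - H(Y) = 1.6762 - 1.0114 = 0.6648 nats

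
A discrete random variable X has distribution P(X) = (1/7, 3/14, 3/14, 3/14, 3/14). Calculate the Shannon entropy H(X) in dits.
0.6942 dits

Shannon entropy is H(X) = -Σ p(x) log p(x).

For P = (1/7, 3/14, 3/14, 3/14, 3/14):
H = -1/7 × log_10(1/7) -3/14 × log_10(3/14) -3/14 × log_10(3/14) -3/14 × log_10(3/14) -3/14 × log_10(3/14)
H = 0.6942 dits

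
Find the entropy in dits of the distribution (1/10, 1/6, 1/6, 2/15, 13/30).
0.6334 dits

Shannon entropy is H(X) = -Σ p(x) log p(x).

For P = (1/10, 1/6, 1/6, 2/15, 13/30):
H = -1/10 × log_10(1/10) -1/6 × log_10(1/6) -1/6 × log_10(1/6) -2/15 × log_10(2/15) -13/30 × log_10(13/30)
H = 0.6334 dits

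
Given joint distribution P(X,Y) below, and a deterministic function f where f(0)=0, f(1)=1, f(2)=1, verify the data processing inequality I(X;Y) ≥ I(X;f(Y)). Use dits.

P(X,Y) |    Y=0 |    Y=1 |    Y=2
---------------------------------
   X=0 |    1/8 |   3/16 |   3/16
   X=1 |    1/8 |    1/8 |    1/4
I(X;Y) = 0.0047, I(X;f(Y)) = 0.0000, inequality holds: 0.0047 ≥ 0.0000

Data Processing Inequality: For any Markov chain X → Y → Z, we have I(X;Y) ≥ I(X;Z).

Here Z = f(Y) is a deterministic function of Y, forming X → Y → Z.

Original I(X;Y) = 0.0047 dits

After applying f:
P(X,Z) where Z=f(Y):
- P(X,Z=0) = P(X,Y=0)
- P(X,Z=1) = P(X,Y=1) + P(X,Y=2)

I(X;Z) = I(X;f(Y)) = 0.0000 dits

Verification: 0.0047 ≥ 0.0000 ✓

Information cannot be created by processing; the function f can only lose information about X.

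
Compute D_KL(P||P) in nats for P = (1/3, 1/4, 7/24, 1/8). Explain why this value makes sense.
0.0000 nats

KL divergence satisfies the Gibbs inequality: D_KL(P||Q) ≥ 0 for all distributions P, Q.

D_KL(P||Q) = Σ p(x) log(p(x)/q(x))
Each term is p(x) × log_e(p(x)/p(x)) = p(x) × log_e(1) = 0, so the sum is 0.
D_KL(P||Q) = 0.0000 nats

When P = Q, the KL divergence is exactly 0, as there is no 'divergence' between identical distributions.

This non-negativity is a fundamental property: relative entropy cannot be negative because it measures how different Q is from P.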